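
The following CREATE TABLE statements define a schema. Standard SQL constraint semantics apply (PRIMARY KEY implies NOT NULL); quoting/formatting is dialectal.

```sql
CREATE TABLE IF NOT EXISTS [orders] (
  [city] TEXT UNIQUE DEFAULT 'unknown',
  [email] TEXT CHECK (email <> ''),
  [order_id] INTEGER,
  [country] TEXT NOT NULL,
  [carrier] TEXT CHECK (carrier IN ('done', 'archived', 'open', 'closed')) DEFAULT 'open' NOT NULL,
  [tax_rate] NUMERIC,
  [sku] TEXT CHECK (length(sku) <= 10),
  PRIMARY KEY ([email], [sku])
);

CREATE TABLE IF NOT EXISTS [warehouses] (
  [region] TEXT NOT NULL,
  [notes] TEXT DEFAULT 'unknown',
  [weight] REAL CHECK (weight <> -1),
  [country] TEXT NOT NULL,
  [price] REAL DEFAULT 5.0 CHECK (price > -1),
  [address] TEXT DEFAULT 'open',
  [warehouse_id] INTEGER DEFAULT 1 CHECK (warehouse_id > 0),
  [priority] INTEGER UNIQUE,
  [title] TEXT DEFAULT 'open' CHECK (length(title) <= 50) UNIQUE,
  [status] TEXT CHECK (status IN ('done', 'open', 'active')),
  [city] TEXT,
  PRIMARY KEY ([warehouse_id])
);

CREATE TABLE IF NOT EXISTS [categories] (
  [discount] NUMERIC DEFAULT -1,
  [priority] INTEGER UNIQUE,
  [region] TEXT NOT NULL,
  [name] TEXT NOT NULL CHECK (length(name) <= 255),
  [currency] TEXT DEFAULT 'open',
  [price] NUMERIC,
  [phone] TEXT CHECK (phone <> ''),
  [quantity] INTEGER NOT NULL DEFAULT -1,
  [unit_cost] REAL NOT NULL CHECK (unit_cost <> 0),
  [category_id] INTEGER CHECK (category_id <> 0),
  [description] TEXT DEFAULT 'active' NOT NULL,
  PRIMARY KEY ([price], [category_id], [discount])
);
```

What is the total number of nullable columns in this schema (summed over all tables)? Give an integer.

14

orders: 3 nullable (city, order_id, tax_rate — PK (email, sku) and explicit NOT NULL columns excluded).
warehouses: 8 nullable (notes, weight, price, address, priority, title, status, city — PK (warehouse_id) and explicit NOT NULL columns excluded).
categories: 3 nullable (priority, currency, phone — PK (price, category_id, discount) and explicit NOT NULL columns excluded).
Total: 3 + 8 + 3 = 14.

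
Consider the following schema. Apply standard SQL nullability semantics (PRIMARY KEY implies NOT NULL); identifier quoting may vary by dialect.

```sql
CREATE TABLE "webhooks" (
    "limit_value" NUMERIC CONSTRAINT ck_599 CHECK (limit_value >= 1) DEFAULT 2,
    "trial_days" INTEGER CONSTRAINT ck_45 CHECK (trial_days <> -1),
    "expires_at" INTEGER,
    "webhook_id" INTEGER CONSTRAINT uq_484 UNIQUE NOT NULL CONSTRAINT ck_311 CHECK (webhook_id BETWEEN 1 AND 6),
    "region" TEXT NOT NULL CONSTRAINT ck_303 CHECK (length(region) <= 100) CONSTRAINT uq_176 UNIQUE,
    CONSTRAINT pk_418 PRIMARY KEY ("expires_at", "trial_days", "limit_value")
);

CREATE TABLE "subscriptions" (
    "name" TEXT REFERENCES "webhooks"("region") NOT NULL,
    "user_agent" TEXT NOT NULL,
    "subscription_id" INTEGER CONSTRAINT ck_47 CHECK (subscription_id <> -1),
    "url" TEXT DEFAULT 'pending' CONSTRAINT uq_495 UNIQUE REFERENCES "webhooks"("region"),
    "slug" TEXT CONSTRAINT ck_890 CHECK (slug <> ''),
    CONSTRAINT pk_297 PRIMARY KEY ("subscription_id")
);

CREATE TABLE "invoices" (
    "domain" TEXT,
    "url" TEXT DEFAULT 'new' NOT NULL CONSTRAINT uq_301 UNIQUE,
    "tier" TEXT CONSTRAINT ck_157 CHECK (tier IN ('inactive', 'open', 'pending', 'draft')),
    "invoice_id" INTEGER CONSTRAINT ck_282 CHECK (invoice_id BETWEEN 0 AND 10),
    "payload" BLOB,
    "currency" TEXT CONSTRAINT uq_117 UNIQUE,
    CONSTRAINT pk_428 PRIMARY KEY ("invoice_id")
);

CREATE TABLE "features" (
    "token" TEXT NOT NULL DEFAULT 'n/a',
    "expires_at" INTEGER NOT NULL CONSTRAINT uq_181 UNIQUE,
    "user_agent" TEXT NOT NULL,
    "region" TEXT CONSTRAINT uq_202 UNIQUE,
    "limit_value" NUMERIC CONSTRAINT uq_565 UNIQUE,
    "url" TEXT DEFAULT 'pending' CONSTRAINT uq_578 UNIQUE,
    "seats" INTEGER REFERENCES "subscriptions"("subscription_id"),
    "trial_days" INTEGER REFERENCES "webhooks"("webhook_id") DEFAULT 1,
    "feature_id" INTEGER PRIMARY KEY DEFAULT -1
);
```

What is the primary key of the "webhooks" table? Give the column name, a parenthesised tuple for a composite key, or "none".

(expires_at, trial_days, limit_value)

A table-level PRIMARY KEY clause names 3 columns: expires_at, trial_days, limit_value.
This is a composite key — the combination is unique, not each column individually.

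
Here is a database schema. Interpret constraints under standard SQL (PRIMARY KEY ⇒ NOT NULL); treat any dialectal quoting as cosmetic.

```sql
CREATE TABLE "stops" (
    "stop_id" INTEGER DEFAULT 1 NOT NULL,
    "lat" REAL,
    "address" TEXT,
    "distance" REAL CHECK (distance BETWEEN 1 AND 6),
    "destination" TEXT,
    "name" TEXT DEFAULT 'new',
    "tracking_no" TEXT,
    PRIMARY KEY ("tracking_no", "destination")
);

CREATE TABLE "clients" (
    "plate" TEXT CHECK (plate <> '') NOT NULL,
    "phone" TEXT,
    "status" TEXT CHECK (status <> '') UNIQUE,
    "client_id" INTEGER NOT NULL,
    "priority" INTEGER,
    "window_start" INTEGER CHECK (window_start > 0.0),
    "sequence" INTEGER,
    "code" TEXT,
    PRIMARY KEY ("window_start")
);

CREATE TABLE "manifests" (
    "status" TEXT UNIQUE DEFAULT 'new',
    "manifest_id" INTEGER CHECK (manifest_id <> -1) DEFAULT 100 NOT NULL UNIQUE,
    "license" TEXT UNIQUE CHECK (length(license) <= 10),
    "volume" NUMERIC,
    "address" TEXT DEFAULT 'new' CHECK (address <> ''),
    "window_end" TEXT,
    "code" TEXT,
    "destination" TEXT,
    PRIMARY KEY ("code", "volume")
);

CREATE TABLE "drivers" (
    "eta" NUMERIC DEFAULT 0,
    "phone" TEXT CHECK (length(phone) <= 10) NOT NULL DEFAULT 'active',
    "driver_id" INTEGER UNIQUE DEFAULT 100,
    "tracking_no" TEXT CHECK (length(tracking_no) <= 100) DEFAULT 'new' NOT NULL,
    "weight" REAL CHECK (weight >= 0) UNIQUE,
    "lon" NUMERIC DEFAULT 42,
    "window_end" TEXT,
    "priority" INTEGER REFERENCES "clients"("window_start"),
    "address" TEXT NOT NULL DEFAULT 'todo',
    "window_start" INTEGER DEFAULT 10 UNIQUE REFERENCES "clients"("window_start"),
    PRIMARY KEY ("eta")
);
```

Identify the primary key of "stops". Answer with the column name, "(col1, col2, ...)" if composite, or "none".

A table-level PRIMARY KEY clause names 2 columns: tracking_no, destination.
This is a composite key — the combination is unique, not each column individually.

(tracking_no, destination)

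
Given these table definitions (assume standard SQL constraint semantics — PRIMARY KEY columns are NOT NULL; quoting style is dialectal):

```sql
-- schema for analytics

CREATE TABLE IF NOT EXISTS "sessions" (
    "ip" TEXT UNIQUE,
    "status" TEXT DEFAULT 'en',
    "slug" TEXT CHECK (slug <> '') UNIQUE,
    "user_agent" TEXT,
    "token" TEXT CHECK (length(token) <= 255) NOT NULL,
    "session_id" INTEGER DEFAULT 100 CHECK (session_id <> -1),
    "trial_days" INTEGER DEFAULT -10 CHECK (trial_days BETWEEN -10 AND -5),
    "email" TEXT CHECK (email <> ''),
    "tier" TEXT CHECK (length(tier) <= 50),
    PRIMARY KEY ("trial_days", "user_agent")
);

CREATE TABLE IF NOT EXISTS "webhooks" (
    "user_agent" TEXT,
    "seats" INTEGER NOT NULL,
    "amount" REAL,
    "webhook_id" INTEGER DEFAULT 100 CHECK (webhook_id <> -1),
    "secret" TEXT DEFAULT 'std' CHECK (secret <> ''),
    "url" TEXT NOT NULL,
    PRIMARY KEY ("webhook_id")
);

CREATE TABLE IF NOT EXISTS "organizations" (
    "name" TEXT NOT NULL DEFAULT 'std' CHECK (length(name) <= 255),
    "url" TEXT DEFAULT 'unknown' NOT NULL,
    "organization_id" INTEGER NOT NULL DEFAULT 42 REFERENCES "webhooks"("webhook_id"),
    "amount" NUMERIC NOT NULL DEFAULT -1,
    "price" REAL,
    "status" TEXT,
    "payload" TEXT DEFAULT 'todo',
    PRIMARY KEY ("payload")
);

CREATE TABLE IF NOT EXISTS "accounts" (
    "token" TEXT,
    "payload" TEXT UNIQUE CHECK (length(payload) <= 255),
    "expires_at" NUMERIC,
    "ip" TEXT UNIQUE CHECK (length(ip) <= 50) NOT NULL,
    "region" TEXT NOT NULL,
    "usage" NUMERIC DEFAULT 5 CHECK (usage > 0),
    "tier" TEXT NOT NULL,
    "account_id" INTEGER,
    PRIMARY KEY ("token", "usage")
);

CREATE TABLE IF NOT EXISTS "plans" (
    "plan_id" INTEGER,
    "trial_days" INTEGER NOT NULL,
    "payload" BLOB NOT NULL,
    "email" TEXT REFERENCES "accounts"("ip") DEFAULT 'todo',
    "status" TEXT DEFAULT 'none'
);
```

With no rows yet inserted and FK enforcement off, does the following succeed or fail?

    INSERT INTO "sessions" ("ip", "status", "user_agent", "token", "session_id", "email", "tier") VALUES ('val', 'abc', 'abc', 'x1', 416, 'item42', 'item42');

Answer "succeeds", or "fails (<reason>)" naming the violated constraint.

NOT NULL columns: token is supplied; trial_days defaults to -10; user_agent is supplied.
CHECK constraints: 'x1' satisfies (length(token) <= 255); 416 satisfies (session_id <> -1); 'item42' satisfies (email <> ''); 'item42' satisfies (length(tier) <= 50).
No constraint is violated.

succeeds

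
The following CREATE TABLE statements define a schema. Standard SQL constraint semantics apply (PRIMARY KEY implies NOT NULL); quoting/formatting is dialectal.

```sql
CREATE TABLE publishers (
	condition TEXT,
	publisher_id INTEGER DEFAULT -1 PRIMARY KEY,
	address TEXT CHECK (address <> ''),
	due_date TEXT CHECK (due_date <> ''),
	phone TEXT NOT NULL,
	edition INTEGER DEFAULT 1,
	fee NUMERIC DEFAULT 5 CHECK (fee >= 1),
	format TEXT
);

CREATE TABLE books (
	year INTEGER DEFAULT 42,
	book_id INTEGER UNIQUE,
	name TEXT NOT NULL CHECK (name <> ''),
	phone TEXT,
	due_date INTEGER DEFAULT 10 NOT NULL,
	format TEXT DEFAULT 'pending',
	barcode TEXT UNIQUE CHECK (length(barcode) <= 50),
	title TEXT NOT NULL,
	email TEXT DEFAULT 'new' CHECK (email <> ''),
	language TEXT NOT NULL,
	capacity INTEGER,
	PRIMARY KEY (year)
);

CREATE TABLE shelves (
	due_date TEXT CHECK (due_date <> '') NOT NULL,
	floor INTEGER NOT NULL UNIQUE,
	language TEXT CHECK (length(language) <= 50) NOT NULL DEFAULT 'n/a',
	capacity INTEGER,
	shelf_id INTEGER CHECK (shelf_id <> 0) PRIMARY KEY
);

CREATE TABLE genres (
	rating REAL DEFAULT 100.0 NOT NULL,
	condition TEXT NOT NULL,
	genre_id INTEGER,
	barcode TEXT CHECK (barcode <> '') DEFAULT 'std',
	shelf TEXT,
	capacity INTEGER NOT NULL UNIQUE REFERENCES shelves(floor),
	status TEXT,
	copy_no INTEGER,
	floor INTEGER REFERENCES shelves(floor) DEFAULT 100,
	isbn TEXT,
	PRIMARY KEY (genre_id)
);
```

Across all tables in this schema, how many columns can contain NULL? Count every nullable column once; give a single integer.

publishers: 6 nullable (condition, address, due_date, edition, fee, format — PK (publisher_id) and explicit NOT NULL columns excluded).
books: 6 nullable (book_id, phone, format, barcode, email, capacity — PK (year) and explicit NOT NULL columns excluded).
shelves: 1 nullable (capacity — PK (shelf_id) and explicit NOT NULL columns excluded).
genres: 6 nullable (barcode, shelf, status, copy_no, floor, isbn — PK (genre_id) and explicit NOT NULL columns excluded).
Total: 6 + 6 + 1 + 6 = 19.

19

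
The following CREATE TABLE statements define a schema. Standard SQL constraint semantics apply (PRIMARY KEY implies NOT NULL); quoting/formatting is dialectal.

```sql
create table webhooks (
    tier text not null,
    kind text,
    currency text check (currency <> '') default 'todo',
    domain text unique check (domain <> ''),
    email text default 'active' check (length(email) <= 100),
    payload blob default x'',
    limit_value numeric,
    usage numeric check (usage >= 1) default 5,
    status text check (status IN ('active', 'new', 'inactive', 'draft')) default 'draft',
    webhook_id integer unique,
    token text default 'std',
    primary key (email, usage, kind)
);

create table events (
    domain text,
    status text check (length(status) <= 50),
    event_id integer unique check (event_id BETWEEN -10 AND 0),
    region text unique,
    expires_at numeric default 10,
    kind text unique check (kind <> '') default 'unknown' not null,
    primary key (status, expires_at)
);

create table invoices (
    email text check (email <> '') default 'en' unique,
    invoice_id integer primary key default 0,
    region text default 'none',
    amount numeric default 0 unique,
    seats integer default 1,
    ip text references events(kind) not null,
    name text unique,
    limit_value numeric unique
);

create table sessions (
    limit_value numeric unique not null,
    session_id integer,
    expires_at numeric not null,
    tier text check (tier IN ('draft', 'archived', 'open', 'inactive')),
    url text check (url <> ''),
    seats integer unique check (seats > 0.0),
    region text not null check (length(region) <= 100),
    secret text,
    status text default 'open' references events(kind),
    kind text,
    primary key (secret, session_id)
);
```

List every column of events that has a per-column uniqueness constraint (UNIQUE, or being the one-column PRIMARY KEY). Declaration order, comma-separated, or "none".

event_id, region, kind

- domain: no UNIQUE or single-column PK constraint.
- status: part of a composite PRIMARY KEY — only the tuple is unique, not this column on its own.
- event_id: declared UNIQUE → unique.
- region: declared UNIQUE → unique.
- expires_at: part of a composite PRIMARY KEY — only the tuple is unique, not this column on its own.
- kind: declared UNIQUE → unique.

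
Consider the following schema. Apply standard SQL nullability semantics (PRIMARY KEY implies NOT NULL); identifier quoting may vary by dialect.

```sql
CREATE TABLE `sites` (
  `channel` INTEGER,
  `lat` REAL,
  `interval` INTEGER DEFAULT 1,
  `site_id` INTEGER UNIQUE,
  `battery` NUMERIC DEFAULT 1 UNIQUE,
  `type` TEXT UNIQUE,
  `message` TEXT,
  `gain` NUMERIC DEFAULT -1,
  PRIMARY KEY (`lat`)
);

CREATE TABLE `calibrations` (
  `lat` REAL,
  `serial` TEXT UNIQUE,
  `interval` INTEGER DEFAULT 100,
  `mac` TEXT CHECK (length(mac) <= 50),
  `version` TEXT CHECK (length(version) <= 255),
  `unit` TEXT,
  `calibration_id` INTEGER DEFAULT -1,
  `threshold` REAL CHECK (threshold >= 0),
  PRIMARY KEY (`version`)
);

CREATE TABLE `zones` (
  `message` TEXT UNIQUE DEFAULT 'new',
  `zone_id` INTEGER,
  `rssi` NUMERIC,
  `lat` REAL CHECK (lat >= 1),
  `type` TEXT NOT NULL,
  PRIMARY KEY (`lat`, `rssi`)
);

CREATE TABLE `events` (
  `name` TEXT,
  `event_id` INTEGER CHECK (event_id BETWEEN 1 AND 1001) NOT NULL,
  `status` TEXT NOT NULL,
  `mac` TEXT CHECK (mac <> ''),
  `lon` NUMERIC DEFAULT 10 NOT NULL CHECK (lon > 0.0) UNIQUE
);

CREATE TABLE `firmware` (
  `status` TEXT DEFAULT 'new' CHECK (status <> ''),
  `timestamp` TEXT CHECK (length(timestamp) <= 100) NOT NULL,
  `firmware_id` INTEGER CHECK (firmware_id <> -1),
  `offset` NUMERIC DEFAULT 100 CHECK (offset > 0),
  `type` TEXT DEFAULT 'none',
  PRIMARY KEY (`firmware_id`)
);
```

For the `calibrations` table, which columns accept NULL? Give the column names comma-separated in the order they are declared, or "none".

lat, serial, interval, mac, unit, calibration_id, threshold

- lat: no NOT NULL constraint applies → nullable.
- serial: UNIQUE does not imply NOT NULL → nullable.
- interval: DEFAULT only fills an omitted column; an explicit NULL is still allowed → nullable.
- mac: CHECK does not forbid NULL (a CHECK constraint passes when its expression is NULL) → nullable.
- version: part of the PRIMARY KEY, which implies NOT NULL → not nullable.
- unit: no NOT NULL constraint applies → nullable.
- calibration_id: DEFAULT only fills an omitted column; an explicit NULL is still allowed → nullable.
- threshold: CHECK does not forbid NULL (a CHECK constraint passes when its expression is NULL) → nullable.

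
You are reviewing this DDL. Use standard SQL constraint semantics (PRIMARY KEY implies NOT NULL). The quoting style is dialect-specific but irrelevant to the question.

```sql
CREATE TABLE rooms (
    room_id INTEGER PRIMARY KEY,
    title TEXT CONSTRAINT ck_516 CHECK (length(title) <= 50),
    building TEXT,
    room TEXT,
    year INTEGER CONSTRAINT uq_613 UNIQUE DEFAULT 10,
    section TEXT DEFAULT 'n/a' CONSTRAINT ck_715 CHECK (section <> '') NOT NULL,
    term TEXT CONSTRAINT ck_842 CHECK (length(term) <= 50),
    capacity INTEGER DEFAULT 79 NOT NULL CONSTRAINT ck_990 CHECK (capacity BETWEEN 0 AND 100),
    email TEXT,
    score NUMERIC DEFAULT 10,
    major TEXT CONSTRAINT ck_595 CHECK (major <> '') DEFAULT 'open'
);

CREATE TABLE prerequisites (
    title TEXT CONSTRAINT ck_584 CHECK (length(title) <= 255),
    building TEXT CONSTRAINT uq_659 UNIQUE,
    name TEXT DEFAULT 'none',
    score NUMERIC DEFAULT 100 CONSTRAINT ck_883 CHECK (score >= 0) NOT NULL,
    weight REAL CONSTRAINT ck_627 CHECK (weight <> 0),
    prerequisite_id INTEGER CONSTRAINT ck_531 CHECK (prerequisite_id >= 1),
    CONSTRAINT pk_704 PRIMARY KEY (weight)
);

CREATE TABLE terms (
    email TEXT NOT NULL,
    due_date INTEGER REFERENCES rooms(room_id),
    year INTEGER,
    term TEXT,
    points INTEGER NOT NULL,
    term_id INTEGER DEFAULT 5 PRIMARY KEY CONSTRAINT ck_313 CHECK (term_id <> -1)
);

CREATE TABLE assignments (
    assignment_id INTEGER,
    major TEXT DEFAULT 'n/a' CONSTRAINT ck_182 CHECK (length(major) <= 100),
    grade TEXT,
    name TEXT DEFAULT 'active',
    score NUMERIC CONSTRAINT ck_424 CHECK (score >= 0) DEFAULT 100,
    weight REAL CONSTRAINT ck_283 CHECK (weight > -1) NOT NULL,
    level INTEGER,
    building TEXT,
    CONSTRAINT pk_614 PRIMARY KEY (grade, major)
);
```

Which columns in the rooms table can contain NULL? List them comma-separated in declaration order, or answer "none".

- room_id: part of the PRIMARY KEY, which implies NOT NULL → not nullable.
- title: CHECK does not forbid NULL (a CHECK constraint passes when its expression is NULL) → nullable.
- building: no NOT NULL constraint applies → nullable.
- room: no NOT NULL constraint applies → nullable.
- year: UNIQUE does not imply NOT NULL → nullable.
- section: declared NOT NULL → not nullable.
- term: CHECK does not forbid NULL (a CHECK constraint passes when its expression is NULL) → nullable.
- capacity: declared NOT NULL → not nullable.
- email: no NOT NULL constraint applies → nullable.
- score: DEFAULT only fills an omitted column; an explicit NULL is still allowed → nullable.
- major: CHECK does not forbid NULL (a CHECK constraint passes when its expression is NULL) → nullable.

title, building, room, year, term, email, score, major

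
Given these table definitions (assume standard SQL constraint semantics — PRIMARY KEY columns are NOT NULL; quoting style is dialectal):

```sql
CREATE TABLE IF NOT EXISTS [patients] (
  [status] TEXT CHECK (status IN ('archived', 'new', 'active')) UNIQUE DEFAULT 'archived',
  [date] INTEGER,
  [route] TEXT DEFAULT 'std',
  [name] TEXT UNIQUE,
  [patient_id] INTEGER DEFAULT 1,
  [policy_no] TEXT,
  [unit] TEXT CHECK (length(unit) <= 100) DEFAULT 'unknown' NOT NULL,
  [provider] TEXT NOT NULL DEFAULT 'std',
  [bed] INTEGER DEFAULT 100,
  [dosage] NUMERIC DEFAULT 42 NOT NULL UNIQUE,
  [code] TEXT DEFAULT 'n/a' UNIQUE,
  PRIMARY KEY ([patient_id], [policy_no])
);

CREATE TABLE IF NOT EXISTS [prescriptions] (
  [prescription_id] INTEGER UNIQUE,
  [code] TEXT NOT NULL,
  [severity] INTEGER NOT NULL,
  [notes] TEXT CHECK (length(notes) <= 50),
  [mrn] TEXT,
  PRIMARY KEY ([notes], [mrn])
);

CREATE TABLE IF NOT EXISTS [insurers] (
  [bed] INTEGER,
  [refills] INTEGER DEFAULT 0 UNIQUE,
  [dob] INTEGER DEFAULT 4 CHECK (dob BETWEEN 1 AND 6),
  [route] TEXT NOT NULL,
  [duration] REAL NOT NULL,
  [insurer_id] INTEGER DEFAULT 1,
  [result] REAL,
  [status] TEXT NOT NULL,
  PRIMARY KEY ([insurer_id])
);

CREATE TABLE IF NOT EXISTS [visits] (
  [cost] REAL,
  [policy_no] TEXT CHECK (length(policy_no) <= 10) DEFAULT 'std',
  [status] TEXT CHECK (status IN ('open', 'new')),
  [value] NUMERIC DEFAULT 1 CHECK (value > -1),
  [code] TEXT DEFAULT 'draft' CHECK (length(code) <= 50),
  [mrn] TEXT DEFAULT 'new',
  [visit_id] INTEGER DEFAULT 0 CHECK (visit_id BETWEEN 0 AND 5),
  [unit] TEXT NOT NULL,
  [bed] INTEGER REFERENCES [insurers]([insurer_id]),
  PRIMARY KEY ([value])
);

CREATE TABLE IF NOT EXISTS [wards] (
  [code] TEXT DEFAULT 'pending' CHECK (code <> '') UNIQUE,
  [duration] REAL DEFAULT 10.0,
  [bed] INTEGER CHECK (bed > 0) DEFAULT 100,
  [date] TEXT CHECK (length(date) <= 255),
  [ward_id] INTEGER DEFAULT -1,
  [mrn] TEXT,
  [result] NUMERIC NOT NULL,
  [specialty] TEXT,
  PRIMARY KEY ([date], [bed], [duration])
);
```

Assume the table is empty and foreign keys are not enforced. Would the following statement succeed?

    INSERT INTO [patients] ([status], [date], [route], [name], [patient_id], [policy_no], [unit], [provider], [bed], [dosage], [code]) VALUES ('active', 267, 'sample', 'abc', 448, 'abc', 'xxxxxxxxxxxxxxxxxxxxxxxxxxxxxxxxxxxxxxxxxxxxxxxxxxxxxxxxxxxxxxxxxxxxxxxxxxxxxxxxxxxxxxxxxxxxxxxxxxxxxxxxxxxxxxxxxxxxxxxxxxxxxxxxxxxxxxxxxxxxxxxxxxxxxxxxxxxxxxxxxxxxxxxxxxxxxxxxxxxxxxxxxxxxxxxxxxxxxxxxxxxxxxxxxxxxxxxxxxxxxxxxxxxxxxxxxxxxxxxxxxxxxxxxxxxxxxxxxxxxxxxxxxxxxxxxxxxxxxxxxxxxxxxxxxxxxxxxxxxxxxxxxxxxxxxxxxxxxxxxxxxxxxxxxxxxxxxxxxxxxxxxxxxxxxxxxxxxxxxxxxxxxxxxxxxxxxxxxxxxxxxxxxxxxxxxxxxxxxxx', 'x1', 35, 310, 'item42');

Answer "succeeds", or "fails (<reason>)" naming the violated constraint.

fails (CHECK on unit)

The value 'xxxxxxxxxxxxxxxxxxxxxxxxxxxxxxxxxxxxxxxxxxxxxxxxxxxxxxxxxxxxxxxxxxxxxxxxxxxxxxxxxxxxxxxxxxxxxxxxxxxxxxxxxxxxxxxxxxxxxxxxxxxxxxxxxxxxxxxxxxxxxxxxxxxxxxxxxxxxxxxxxxxxxxxxxxxxxxxxxxxxxxxxxxxxxxxxxxxxxxxxxxxxxxxxxxxxxxxxxxxxxxxxxxxxxxxxxxxxxxxxxxxxxxxxxxxxxxxxxxxxxxxxxxxxxxxxxxxxxxxxxxxxxxxxxxxxxxxxxxxxxxxxxxxxxxxxxxxxxxxxxxxxxxxxxxxxxxxxxxxxxxxxxxxxxxxxxxxxxxxxxxxxxxxxxxxxxxxxxxxxxxxxxxxxxxxxxxxxxxxx' for unit violates CHECK (length(unit) <= 100).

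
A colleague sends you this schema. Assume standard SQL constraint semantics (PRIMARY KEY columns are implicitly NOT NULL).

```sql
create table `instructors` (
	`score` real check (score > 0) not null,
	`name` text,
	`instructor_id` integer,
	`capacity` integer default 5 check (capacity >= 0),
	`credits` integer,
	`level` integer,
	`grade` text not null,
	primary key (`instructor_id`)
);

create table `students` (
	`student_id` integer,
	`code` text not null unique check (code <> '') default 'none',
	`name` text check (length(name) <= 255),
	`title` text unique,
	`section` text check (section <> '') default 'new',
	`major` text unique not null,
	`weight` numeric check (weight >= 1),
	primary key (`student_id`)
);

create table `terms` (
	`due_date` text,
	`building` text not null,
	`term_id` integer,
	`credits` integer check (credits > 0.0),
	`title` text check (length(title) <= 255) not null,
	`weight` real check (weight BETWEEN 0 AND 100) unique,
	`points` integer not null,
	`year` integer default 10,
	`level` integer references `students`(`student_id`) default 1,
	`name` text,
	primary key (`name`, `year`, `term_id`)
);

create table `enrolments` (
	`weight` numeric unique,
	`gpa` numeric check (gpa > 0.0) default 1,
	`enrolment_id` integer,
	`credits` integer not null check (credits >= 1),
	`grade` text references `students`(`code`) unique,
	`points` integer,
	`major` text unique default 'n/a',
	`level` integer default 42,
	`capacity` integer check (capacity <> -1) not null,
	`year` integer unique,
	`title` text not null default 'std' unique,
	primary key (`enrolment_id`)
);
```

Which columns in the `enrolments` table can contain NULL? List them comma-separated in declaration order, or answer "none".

- weight: UNIQUE does not imply NOT NULL → nullable.
- gpa: CHECK does not forbid NULL (a CHECK constraint passes when its expression is NULL) → nullable.
- enrolment_id: part of the PRIMARY KEY, which implies NOT NULL → not nullable.
- credits: declared NOT NULL → not nullable.
- grade: a foreign key column may be NULL unless separately constrained → nullable.
- points: no NOT NULL constraint applies → nullable.
- major: UNIQUE does not imply NOT NULL → nullable.
- level: DEFAULT only fills an omitted column; an explicit NULL is still allowed → nullable.
- capacity: declared NOT NULL → not nullable.
- year: UNIQUE does not imply NOT NULL → nullable.
- title: declared NOT NULL → not nullable.

weight, gpa, grade, points, major, level, year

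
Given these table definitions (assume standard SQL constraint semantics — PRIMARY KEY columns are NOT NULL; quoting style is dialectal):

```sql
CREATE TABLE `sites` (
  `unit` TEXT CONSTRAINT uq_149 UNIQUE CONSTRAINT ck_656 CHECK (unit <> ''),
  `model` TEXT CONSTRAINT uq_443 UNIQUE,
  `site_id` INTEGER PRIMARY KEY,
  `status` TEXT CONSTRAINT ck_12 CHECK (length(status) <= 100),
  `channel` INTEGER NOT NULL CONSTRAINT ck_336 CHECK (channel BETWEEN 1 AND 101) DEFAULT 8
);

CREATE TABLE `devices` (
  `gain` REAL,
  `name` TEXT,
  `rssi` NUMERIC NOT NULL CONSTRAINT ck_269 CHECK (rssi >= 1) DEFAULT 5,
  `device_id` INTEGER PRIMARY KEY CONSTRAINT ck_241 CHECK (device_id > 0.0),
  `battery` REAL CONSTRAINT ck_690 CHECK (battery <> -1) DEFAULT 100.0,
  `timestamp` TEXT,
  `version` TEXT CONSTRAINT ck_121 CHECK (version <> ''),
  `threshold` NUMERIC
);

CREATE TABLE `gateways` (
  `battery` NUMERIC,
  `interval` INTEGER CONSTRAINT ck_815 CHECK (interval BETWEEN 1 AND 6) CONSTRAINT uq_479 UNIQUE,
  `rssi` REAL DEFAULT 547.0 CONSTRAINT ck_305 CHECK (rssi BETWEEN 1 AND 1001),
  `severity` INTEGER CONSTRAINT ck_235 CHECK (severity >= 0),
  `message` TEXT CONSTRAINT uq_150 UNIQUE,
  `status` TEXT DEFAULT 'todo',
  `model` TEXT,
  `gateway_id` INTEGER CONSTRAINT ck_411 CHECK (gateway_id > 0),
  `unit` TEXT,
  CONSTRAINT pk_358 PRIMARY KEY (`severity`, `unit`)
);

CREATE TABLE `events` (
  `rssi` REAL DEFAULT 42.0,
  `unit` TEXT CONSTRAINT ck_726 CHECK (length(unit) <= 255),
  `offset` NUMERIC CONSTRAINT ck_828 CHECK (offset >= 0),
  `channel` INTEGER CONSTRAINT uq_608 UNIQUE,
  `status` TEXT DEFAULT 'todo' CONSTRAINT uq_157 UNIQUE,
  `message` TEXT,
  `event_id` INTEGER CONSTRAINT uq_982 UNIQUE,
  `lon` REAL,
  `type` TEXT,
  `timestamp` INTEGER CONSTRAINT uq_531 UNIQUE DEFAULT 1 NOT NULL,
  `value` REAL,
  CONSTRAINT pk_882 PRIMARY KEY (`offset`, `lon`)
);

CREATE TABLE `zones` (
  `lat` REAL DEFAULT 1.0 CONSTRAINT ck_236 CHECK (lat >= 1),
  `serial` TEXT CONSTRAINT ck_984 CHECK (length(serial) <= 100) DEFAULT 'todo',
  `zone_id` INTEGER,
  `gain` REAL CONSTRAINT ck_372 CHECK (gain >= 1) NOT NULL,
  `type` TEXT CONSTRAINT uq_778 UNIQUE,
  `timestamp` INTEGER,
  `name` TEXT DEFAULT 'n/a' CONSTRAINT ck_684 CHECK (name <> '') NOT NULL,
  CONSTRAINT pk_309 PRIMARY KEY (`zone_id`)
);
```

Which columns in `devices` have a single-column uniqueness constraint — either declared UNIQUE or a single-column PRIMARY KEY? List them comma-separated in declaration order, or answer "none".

device_id

- gain: no UNIQUE or single-column PK constraint.
- name: no UNIQUE or single-column PK constraint.
- rssi: no UNIQUE or single-column PK constraint.
- device_id: single-column PRIMARY KEY → unique.
- battery: no UNIQUE or single-column PK constraint.
- timestamp: no UNIQUE or single-column PK constraint.
- version: no UNIQUE or single-column PK constraint.
- threshold: no UNIQUE or single-column PK constraint.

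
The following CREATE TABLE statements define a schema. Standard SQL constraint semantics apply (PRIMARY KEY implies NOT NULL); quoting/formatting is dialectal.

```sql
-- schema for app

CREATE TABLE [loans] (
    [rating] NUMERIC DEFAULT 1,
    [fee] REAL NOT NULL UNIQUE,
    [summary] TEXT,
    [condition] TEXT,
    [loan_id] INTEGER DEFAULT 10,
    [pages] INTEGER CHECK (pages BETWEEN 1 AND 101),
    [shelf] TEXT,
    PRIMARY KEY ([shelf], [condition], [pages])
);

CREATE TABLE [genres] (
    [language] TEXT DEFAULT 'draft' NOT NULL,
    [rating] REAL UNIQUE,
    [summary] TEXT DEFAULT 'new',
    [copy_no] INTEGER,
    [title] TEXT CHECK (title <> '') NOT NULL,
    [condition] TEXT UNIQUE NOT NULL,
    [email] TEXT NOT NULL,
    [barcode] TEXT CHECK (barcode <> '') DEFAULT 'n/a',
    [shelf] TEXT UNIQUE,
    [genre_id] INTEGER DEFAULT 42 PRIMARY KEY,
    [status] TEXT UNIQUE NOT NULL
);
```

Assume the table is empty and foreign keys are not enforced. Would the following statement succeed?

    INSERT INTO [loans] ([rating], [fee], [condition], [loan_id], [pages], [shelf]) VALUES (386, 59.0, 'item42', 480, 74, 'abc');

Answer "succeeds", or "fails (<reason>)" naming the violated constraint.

succeeds

NOT NULL columns: condition is supplied; fee is supplied; pages is supplied; shelf is supplied.
CHECK constraints: 74 satisfies (pages BETWEEN 1 AND 101).
No constraint is violated.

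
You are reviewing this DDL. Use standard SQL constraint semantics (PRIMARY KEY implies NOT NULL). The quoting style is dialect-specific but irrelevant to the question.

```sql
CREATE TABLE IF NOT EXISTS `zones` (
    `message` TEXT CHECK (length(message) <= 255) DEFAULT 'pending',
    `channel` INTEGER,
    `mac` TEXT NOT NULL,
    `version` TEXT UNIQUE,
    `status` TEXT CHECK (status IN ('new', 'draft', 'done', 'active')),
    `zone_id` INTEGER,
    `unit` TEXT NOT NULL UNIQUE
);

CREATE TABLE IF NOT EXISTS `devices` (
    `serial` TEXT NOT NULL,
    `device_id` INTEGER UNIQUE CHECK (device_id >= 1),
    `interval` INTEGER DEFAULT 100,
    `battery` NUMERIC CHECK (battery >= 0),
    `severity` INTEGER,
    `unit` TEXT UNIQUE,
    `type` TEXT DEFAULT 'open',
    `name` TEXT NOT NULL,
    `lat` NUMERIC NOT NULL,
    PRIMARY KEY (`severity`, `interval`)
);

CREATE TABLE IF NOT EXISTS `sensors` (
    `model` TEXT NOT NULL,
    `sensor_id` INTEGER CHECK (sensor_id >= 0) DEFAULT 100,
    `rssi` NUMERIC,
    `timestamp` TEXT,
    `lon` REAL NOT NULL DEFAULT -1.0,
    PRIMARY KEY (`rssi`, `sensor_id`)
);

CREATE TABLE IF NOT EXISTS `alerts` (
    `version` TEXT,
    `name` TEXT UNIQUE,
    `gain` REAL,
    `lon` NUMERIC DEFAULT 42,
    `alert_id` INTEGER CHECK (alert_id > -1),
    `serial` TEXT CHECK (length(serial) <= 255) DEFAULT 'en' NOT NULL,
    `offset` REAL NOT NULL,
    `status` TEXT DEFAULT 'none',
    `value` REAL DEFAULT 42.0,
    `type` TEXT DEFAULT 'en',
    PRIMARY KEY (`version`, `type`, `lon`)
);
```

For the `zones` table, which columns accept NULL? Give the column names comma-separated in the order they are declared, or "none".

message, channel, version, status, zone_id

- message: CHECK does not forbid NULL (a CHECK constraint passes when its expression is NULL) → nullable.
- channel: no NOT NULL constraint applies → nullable.
- mac: declared NOT NULL → not nullable.
- version: UNIQUE does not imply NOT NULL → nullable.
- status: CHECK does not forbid NULL (a CHECK constraint passes when its expression is NULL) → nullable.
- zone_id: no NOT NULL constraint applies → nullable.
- unit: declared NOT NULL → not nullable.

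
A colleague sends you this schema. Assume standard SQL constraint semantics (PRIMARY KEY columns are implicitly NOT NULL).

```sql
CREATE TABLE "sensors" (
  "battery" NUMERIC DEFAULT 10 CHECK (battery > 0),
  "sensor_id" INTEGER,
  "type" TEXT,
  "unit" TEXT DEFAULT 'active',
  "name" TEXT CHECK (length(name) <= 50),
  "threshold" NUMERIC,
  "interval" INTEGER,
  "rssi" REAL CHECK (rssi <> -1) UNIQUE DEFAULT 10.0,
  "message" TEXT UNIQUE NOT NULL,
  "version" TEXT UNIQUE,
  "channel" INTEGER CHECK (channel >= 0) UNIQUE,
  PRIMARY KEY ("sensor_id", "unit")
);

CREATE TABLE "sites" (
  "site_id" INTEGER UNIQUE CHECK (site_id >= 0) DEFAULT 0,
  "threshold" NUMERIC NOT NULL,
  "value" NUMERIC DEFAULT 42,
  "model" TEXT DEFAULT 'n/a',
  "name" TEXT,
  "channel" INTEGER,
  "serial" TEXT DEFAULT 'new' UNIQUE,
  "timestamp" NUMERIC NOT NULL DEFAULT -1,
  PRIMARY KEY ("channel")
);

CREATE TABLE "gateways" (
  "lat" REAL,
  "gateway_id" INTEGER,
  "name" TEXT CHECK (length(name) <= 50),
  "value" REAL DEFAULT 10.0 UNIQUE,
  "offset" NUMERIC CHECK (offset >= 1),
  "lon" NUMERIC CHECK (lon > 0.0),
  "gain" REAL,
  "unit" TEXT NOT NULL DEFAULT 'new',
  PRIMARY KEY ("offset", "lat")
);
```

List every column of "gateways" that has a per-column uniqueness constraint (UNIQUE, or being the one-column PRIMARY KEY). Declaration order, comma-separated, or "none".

value

- lat: part of a composite PRIMARY KEY — only the tuple is unique, not this column on its own.
- gateway_id: no UNIQUE or single-column PK constraint.
- name: no UNIQUE or single-column PK constraint.
- value: declared UNIQUE → unique.
- offset: part of a composite PRIMARY KEY — only the tuple is unique, not this column on its own.
- lon: no UNIQUE or single-column PK constraint.
- gain: no UNIQUE or single-column PK constraint.
- unit: no UNIQUE or single-column PK constraint.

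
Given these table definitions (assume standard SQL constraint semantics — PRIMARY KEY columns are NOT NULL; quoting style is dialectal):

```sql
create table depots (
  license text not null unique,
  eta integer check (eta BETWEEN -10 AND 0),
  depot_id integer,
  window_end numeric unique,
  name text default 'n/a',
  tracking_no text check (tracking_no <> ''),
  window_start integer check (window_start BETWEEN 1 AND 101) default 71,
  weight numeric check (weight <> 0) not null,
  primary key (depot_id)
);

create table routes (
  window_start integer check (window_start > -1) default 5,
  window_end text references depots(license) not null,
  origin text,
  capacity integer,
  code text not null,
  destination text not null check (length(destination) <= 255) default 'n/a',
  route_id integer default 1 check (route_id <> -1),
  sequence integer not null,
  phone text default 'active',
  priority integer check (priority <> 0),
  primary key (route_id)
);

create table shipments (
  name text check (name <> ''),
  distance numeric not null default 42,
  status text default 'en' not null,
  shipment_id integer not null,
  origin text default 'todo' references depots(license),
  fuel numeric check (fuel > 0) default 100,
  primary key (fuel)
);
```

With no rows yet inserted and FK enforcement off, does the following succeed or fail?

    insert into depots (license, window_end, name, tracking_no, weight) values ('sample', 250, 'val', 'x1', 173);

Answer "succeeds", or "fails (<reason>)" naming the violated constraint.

depot_id is omitted from the column list and has no DEFAULT, so it would receive NULL.
But depot_id is part of the PRIMARY KEY (implied NOT NULL).

fails (NOT NULL on depot_id)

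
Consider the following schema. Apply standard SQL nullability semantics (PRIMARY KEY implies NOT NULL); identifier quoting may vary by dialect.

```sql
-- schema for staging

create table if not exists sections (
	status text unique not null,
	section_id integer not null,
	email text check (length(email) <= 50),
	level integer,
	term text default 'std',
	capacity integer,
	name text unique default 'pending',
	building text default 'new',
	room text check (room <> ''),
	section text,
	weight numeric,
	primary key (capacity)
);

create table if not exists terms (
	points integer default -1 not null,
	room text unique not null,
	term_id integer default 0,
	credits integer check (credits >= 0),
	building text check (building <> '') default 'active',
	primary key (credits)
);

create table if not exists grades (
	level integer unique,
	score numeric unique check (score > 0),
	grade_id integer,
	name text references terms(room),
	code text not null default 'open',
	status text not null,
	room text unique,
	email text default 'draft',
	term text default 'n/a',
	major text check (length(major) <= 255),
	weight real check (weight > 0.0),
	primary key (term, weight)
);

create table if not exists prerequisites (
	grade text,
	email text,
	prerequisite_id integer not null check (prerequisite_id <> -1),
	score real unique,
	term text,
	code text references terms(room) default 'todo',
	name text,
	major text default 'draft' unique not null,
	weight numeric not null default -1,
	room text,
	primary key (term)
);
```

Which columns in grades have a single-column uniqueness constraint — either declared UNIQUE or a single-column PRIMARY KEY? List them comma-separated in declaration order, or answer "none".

- level: declared UNIQUE → unique.
- score: declared UNIQUE → unique.
- grade_id: no UNIQUE or single-column PK constraint.
- name: no UNIQUE or single-column PK constraint.
- code: no UNIQUE or single-column PK constraint.
- status: no UNIQUE or single-column PK constraint.
- room: declared UNIQUE → unique.
- email: no UNIQUE or single-column PK constraint.
- term: part of a composite PRIMARY KEY — only the tuple is unique, not this column on its own.
- major: no UNIQUE or single-column PK constraint.
- weight: part of a composite PRIMARY KEY — only the tuple is unique, not this column on its own.

level, score, room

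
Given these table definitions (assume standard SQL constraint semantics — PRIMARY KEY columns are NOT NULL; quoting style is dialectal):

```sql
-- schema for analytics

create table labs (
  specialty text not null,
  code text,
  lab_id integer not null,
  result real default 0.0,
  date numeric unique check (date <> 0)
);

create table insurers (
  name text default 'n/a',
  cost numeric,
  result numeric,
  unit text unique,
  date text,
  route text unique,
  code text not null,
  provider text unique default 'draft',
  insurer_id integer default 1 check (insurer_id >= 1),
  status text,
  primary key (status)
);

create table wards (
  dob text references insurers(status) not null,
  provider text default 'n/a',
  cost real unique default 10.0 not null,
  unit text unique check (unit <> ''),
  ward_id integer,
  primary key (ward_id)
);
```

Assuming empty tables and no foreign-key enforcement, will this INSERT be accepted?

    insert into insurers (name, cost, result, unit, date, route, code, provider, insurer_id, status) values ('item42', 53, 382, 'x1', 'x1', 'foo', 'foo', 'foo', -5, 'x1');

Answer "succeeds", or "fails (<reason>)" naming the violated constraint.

fails (CHECK on insurer_id)

The value -5 for insurer_id violates CHECK (insurer_id >= 1).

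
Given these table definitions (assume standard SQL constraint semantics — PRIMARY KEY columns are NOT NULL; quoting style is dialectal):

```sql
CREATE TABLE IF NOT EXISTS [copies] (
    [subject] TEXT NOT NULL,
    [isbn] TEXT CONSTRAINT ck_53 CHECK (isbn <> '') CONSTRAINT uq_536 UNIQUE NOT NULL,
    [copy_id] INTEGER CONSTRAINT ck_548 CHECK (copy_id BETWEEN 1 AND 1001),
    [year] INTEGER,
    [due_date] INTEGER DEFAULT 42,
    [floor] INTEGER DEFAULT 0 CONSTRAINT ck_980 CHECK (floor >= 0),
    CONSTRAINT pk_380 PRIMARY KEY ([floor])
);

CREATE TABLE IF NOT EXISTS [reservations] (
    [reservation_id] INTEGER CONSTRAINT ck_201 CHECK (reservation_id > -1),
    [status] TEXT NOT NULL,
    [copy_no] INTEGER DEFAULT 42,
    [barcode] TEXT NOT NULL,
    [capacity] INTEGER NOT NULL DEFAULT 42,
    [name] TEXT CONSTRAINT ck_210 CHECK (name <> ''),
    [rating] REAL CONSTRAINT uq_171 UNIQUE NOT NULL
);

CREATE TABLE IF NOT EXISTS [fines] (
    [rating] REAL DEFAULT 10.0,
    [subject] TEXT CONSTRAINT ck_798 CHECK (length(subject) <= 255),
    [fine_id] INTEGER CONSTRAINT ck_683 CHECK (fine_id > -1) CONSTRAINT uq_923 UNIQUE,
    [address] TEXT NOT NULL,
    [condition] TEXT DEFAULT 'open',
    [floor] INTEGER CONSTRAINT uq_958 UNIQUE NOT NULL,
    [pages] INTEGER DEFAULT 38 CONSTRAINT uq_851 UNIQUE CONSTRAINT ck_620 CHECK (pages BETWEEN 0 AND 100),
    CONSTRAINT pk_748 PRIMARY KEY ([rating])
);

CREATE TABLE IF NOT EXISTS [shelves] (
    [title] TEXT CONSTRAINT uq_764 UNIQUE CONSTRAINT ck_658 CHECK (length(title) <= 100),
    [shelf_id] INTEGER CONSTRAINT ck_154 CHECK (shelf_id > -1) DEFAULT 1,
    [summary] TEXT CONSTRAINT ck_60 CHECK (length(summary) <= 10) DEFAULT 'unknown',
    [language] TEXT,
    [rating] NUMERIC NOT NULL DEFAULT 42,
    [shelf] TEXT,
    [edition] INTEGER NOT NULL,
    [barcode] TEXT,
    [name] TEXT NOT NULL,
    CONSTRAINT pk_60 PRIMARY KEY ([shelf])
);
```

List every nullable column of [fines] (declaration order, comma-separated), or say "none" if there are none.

- rating: part of the PRIMARY KEY, which implies NOT NULL → not nullable.
- subject: CHECK does not forbid NULL (a CHECK constraint passes when its expression is NULL) → nullable.
- fine_id: CHECK does not forbid NULL (a CHECK constraint passes when its expression is NULL) → nullable.
- address: declared NOT NULL → not nullable.
- condition: DEFAULT only fills an omitted column; an explicit NULL is still allowed → nullable.
- floor: declared NOT NULL → not nullable.
- pages: CHECK does not forbid NULL (a CHECK constraint passes when its expression is NULL) → nullable.

subject, fine_id, condition, pages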